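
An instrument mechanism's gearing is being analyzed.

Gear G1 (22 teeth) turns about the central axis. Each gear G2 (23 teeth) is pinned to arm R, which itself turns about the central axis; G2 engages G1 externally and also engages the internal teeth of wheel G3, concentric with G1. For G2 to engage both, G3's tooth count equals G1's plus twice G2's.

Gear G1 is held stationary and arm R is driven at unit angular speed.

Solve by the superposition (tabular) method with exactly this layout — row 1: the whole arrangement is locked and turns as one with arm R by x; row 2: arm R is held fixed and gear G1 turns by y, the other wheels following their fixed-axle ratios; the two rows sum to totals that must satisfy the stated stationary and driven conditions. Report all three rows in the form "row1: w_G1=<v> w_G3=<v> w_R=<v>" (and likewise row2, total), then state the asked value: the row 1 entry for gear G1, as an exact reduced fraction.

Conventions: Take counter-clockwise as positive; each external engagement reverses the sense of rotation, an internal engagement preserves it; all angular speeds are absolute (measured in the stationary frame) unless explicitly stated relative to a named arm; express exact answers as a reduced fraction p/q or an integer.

topology: planetary set — G1 22T / G2 23T / G3 68T, arm = carrier (Willis)
row 1: whole set turns with the arm by x
row 2 (arm held, sun turns y): ω_ring = −(22/68)·y, ω_arm = 0
boundary: total ω_sun = x + y = 0 and total ω_arm = x = 1  ⇒  y = -1, x = 1
row 2 ring = −(22/68)·(-1) = 11/34
totals (row 1 + row 2): sun 1 + (-1) = 0, ring 1 + 11/34 = 45/34, arm 1 + 0 = 1
asked cell (row1, sun) = 1

row1: w_G1=1 w_G3=1 w_R=1
row2: w_G1=-1 w_G3=11/34 w_R=0
total: w_G1=0 w_G3=45/34 w_R=1
asked value: 1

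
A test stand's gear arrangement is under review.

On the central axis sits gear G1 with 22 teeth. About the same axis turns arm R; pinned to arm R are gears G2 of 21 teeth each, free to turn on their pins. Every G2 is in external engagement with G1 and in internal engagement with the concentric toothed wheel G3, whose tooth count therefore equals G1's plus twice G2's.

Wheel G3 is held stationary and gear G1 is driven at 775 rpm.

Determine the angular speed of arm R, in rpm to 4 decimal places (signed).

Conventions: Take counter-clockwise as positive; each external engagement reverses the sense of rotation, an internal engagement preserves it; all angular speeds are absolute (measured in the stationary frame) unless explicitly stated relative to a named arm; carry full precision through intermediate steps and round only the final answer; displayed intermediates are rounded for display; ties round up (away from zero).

+198.2558 rpm

class = planetary set [G3 = 22+2·21 = 64; Willis about the carrier]
normalise by the input: solve with ω_sun = 1, then scale by 775 rpm
ring teeth: 22 + 2·21 = 64
22(ω_sun−ω_arm) = −64(ω_ring−ω_arm),  ω_ring = 0, ω_sun = 1
22(1−ω_arm) = −64(0−ω_arm)  ⇒  86·ω_arm = 22  ⇒  ω_arm = 11/43
scale: ω_arm = 11/43 × 775 rpm = +198.2558 rpm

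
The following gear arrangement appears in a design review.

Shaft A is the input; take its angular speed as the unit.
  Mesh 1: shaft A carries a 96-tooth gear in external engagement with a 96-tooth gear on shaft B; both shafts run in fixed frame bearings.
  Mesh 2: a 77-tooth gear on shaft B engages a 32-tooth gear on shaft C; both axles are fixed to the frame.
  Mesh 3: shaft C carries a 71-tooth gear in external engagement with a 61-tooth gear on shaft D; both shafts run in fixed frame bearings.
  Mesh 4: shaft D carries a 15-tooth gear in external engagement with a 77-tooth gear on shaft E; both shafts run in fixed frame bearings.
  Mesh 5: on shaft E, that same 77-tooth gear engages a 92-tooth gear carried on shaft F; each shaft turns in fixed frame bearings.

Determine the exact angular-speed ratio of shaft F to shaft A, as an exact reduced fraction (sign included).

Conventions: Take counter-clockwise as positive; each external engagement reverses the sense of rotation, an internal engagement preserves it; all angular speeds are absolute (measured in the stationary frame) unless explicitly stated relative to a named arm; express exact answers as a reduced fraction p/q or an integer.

-82005/179584

class = fixed-axis compound train [5 meshes; 5 ratios multiply, 5 sense flips]
mesh 1 [96T→96T]: running ratio 1, sense −
mesh 2 [77T→32T]: running ratio 77/32, sense +
mesh 3 [71T→61T]: running ratio 5467/1952, sense −
mesh 4 [15T→77T]: running ratio 1065/1952, sense +
mesh 5 [77T→92T]: running ratio 82005/179584, sense −
ω_out/ω_in = -82005/179584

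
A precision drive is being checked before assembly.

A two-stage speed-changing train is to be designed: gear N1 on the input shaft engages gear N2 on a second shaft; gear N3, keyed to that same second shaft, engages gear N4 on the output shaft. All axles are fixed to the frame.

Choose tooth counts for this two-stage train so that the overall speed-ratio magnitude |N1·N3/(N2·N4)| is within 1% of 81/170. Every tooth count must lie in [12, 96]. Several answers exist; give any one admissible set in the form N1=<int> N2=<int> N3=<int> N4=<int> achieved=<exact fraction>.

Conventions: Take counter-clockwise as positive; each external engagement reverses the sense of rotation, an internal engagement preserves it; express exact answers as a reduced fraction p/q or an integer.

N1=12 N2=17 N3=27 N4=40 achieved=81/170

2-stage fixed-axis compound train for ratio 81/170
target = 81/170 in lowest terms: an exact hit needs N1·N3 = k·81 and N2·N4 = k·170 for one integer k, every count in [12, 96]; additionally prefer no 1:1 stage (N1 ≠ N2, N3 ≠ N4)
k = 1…3: no 1:1-free in-range split of k·81 and k·170 into factor pairs; take k = 4
k = 4: N1·N3 = 324 = 12·27, N2·N4 = 680 = 17·40
achieved = 12·27/(17·40) = 81/170; |achieved − target| = 0 ≤ 81/17000 ✓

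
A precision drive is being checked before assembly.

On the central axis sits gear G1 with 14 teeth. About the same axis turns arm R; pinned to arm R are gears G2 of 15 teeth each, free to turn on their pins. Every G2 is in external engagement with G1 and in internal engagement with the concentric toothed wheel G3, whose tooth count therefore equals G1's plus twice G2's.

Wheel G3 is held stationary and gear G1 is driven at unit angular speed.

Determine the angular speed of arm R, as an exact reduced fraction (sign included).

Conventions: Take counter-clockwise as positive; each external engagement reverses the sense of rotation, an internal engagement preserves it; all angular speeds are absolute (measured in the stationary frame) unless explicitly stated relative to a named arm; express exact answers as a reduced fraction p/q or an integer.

topology: planetary set — G1 14T / G2 15T / G3 44T, arm = carrier (Willis)
ring teeth: 14 + 2·15 = 44
14(ω_sun−ω_arm) = −44(ω_ring−ω_arm),  ω_ring = 0, ω_sun = 1
14(1−ω_arm) = −44(0−ω_arm)  ⇒  58·ω_arm = 14  ⇒  ω_arm = 7/29
exact speed ratio = 7/29

7/29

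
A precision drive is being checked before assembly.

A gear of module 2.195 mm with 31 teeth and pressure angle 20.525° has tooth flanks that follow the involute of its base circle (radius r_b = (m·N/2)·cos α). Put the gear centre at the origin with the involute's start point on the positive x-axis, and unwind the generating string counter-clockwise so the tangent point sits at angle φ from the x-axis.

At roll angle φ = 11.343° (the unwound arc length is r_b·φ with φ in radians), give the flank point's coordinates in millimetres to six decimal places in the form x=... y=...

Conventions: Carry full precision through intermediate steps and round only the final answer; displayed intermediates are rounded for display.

single-mesh involute tooth geometry (31T wheel at module 2.195)
pitch radius r_p = m·N/2 = 2.195·31/2 = 34.022500
base radius r_b = r_p·cos α = 34.022500·cos 20.525° = 31.862728
roll angle φ = 11.343° = 0.19797270 rad
x = r_b·(cos φ + φ·sin φ) = 32.481024
y = r_b·(sin φ − φ·cos φ) = 0.082087

x=32.481024 y=0.082087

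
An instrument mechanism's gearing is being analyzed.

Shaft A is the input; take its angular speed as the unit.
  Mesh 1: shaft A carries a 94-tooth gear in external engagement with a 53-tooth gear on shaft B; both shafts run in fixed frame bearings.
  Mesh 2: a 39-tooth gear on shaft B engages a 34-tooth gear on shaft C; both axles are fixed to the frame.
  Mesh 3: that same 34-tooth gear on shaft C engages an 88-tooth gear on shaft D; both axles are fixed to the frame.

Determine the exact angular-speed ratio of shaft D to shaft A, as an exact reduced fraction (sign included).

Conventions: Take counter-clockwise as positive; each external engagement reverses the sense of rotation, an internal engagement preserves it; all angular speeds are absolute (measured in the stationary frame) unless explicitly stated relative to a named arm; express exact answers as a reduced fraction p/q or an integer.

-1833/2332

class = fixed-axis compound train [3 meshes; 3 ratios multiply, 3 sense flips]
mesh 1 [94T→53T]: running ratio 94/53, sense −
mesh 2 [39T→34T]: running ratio 1833/901, sense +
mesh 3 [34T→88T]: running ratio 1833/2332, sense −
ω_out/ω_in = -1833/2332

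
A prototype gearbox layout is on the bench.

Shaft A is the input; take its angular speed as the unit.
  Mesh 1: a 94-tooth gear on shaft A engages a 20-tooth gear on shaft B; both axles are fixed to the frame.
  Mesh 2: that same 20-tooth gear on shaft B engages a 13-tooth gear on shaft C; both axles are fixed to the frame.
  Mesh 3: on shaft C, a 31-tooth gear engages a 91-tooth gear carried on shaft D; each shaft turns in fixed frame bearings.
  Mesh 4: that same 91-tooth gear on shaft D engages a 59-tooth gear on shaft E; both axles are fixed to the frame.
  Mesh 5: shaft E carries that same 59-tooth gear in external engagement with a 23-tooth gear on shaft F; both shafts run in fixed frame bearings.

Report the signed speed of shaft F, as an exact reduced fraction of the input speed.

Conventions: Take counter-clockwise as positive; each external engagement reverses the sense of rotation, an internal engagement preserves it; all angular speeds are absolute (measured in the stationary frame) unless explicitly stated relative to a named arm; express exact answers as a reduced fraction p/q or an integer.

5-mesh fixed-axis compound train (all bearings frame-fixed)
mesh 1 [94T→20T]: |ω|/ω_in = 1×94/20 = 47/10, sense flips to −
mesh 2 [20T→13T]: |ω|/ω_in = (47/10)×20/13 = 94/13, sense flips to +
mesh 3 [31T→91T]: |ω|/ω_in = (94/13)×31/91 = 2914/1183, sense flips to −
mesh 4 [91T→59T]: |ω|/ω_in = (2914/1183)×91/59 = 2914/767, sense flips to +
mesh 5 [59T→23T]: |ω|/ω_in = (2914/767)×59/23 = 2914/299, sense flips to −
signed output speed (× input speed) = -2914/299

-2914/299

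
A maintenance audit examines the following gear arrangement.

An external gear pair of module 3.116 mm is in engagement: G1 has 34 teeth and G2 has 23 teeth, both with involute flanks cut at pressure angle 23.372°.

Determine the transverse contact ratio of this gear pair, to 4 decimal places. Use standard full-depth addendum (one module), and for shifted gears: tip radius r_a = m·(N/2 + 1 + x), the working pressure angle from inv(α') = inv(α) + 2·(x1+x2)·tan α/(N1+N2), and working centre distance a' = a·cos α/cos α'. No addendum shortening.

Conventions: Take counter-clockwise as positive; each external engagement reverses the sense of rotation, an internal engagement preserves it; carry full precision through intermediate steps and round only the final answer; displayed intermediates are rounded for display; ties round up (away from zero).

topology: single-mesh involute geometry — m = 3.116, 34T/23T pair
base radii: r_b1 = 48.625573, r_b2 = 32.893770
tip radii: r_a1 = 56.088000, r_a2 = 38.950000
no profile shift: α' = α, a' = a
action lengths: √(r_a1²−r_b1²) = 27.953844, √(r_a2²−r_b2²) = 20.859108
base pitch p_b = π·m·cos α = 8.985985
CR = (27.953844 + 20.859108 − 88.806000·sin 23.37200°)/8.985985 = 1.511651
contact ratio ≈ 1.5117

1.5117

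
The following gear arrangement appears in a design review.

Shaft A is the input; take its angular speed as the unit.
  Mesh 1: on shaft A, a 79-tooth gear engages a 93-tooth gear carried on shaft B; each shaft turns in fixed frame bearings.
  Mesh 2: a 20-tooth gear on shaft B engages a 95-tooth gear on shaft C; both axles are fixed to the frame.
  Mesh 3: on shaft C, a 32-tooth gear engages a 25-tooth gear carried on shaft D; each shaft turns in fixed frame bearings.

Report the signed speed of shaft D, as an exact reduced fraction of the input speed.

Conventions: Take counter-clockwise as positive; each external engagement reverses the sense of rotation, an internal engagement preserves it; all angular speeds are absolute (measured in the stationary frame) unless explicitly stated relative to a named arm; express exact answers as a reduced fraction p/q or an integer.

3-mesh fixed-axis compound train (all bearings frame-fixed)
mesh 1 [79T→93T]: |ω|/ω_in = 1×79/93 = 79/93, sense flips to −
mesh 2 [20T→95T]: |ω|/ω_in = (79/93)×20/95 = 316/1767, sense flips to +
mesh 3 [32T→25T]: |ω|/ω_in = (316/1767)×32/25 = 10112/44175, sense flips to −
signed output speed (× input speed) = -10112/44175

-10112/44175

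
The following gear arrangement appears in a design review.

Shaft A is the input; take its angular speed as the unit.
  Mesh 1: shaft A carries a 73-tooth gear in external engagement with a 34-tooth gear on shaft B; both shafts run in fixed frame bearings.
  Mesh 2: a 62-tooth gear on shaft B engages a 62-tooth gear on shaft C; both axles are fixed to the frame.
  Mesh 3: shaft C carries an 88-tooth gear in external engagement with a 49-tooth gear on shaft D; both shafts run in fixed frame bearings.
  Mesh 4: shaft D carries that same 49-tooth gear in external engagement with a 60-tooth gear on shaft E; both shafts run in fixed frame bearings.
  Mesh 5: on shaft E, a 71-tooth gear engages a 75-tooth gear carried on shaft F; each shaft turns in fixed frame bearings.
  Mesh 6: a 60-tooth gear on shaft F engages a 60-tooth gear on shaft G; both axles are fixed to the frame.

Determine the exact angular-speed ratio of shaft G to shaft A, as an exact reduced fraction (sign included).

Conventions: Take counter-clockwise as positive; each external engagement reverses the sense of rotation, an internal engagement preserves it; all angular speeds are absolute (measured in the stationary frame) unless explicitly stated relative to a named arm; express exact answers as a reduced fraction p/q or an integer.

57013/19125

class = fixed-axis compound train [6 meshes; 6 ratios multiply, 6 sense flips]
mesh 1 [73T→34T]: running ratio 73/34, sense −
mesh 2 [62T→62T]: running ratio 73/34, sense +
mesh 3 [88T→49T]: running ratio 3212/833, sense −
mesh 4 [49T→60T]: running ratio 803/255, sense +
mesh 5 [71T→75T]: running ratio 57013/19125, sense −
mesh 6 [60T→60T]: running ratio 57013/19125, sense +
ω_out/ω_in = 57013/19125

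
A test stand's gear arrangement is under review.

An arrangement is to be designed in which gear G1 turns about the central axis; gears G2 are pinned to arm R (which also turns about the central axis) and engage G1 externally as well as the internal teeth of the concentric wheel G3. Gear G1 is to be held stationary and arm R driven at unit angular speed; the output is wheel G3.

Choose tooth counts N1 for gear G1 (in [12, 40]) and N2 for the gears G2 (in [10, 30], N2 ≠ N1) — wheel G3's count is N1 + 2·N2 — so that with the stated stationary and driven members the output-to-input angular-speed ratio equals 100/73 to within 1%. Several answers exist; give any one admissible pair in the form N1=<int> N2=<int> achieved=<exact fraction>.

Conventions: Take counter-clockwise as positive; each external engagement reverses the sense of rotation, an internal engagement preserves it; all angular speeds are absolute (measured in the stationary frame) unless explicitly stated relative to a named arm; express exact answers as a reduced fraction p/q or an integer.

topology: planetary set — design target 100/73, arm = carrier (Willis)
Willis with ω_sun = 0: ω_ring/ω_arm = (N1+N3)/N3; set equal to 100/73  ⇒  N3/N1 = 1/(100/73 − 1) = 73/27
N3 = N1 + 2·N2  ⇒  N2/N1 = (N3/N1 − 1)/2 = (73/27 − 1)/2 = 23/27
smallest multiple with N1 ≥ 12 and N2 ≥ 10: k = 1  ⇒  N1 = 1·27 = 27, N2 = 1·23 = 23 (N1 ≤ 40, N2 ≤ 30, N2 ≠ N1 ✓), N3 = 27 + 2·23 = 73
check: (N1+N3)/N3 with N1 = 27, N3 = 73 gives 100/73; |achieved − target| = 0 ≤ 1/73 ✓

N1=27 N2=23 achieved=100/73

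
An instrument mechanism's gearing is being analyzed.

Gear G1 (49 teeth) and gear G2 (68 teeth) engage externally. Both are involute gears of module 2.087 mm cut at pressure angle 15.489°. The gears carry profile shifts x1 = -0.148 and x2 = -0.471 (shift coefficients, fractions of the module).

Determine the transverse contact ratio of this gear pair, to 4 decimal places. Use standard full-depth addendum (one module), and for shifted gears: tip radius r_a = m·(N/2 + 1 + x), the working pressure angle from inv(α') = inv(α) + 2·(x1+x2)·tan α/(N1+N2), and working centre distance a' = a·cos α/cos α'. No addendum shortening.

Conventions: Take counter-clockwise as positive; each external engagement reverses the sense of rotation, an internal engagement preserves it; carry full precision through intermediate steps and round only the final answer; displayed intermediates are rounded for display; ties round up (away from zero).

topology: single-mesh involute geometry — m = 2.087, 49T/68T pair
base radii: r_b1 = 49.274493, r_b2 = 68.380929
tip radii: r_a1 = 52.909624, r_a2 = 72.062023
inv(α') = inv(15.489°) + 2·(-0.148-0.471)·tan α/(49+68) = 0.00385152  ⇒  α' = 12.86541°
a' = a·cos α / cos α' = 122.0895·cos 15.489°/cos 12.86541° = 120.685124
action lengths: √(r_a1²−r_b1²) = 19.273107, √(r_a2²−r_b2²) = 22.737276
base pitch p_b = π·m·cos α = 6.318383
CR = (19.273107 + 22.737276 − 120.685124·sin 12.86541°)/6.318383 = 2.395937
contact ratio ≈ 2.3959

2.3959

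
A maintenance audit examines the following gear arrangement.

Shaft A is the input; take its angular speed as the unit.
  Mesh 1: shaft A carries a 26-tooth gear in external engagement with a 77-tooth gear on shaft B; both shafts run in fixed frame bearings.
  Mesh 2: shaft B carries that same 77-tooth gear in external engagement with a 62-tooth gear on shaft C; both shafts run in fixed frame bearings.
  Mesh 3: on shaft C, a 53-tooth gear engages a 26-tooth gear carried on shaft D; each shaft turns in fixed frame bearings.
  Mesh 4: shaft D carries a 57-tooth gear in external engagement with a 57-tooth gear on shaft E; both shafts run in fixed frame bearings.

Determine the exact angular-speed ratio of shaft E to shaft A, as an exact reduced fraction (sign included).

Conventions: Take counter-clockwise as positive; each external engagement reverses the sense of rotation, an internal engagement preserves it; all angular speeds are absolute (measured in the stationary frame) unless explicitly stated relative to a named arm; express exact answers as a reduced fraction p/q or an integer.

class = fixed-axis compound train [4 meshes; 4 ratios multiply, 4 sense flips]
mesh 1 [26T→77T]: running ratio 26/77, sense −
mesh 2 [77T→62T]: running ratio 13/31, sense +
mesh 3 [53T→26T]: running ratio 53/62, sense −
mesh 4 [57T→57T]: running ratio 53/62, sense +
ω_out/ω_in = 53/62

53/62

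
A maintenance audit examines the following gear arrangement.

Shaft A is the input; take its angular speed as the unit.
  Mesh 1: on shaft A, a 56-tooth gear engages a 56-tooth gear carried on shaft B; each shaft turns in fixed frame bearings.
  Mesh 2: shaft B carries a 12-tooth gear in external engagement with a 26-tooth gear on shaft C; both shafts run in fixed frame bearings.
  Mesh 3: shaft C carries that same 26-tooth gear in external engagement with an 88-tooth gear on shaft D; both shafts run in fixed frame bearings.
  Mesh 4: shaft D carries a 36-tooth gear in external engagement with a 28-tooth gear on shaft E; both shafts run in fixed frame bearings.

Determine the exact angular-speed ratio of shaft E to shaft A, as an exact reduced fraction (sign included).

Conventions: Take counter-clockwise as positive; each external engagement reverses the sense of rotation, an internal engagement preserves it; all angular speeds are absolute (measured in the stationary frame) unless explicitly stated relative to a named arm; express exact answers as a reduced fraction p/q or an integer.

27/154

class = fixed-axis compound train [4 meshes; 4 ratios multiply, 4 sense flips]
mesh 1 [56T→56T]: running ratio 1, sense −
mesh 2 [12T→26T]: running ratio 6/13, sense +
mesh 3 [26T→88T]: running ratio 3/22, sense −
mesh 4 [36T→28T]: running ratio 27/154, sense +
ω_out/ω_in = 27/154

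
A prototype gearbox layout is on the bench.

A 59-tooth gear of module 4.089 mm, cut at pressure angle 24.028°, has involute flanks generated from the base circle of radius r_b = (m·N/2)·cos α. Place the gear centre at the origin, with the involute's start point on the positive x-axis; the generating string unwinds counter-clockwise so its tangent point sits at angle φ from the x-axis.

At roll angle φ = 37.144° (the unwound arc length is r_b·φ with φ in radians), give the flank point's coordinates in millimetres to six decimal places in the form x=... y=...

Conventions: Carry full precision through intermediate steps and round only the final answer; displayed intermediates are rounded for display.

topology: single-mesh involute geometry — m = 4.089, N = 59
pitch radius r_p = m·N/2 = 4.089·59/2 = 120.625500
base radius r_b = r_p·cos α = 120.625500·cos 24.028° = 110.172888
roll angle φ = 37.144° = 0.64828510 rad
x = r_b·(cos φ + φ·sin φ) = 130.947988
y = r_b·(sin φ − φ·cos φ) = 9.591541

x=130.947988 y=9.591541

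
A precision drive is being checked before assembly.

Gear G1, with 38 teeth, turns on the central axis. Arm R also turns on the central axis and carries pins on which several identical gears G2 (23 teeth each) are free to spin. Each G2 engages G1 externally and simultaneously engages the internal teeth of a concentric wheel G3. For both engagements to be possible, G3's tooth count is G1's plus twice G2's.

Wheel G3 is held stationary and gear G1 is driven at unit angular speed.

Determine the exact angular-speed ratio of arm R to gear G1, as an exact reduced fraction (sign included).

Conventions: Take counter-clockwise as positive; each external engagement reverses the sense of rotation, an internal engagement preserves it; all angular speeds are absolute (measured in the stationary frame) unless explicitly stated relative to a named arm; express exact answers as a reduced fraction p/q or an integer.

class = planetary set [G3 = 38+2·23 = 84; Willis about the carrier]
ring teeth: 38 + 2·23 = 84
38(ω_sun−ω_arm) = −84(ω_ring−ω_arm),  ω_ring = 0, ω_sun = 1
38(1−ω_arm) = −84(0−ω_arm)  ⇒  122·ω_arm = 38  ⇒  ω_arm = 19/61
ω_out/ω_in = 19/61

19/61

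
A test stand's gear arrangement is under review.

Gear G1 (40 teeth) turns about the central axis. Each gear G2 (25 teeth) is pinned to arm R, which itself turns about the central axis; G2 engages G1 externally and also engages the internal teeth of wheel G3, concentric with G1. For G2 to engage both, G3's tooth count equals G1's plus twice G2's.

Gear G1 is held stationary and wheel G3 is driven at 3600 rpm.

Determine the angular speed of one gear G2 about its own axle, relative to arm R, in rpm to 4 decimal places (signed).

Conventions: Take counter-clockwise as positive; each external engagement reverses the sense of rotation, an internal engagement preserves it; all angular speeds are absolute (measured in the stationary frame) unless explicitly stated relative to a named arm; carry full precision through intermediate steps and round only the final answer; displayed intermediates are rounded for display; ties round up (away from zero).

+3987.6923 rpm

topology: planetary set — G1 40T / G2 25T / G3 90T, arm = carrier (Willis)
normalise by the input: solve with ω_ring = 1, then scale by 3600 rpm
ring teeth: 40 + 2·25 = 90
40(ω_sun−ω_arm) = −90(ω_ring−ω_arm),  ω_sun = 0, ω_ring = 1
40(0−ω_arm) = −90(1−ω_arm)  ⇒  130·ω_arm = 90  ⇒  ω_arm = 9/13
sun–planet mesh: 40·(0−9/13) = −25·(ω_p−ω_arm)  ⇒  ω_p−ω_arm = 72/65
scale: ω_p−ω_arm = 72/65 × 3600 rpm = +3987.6923 rpm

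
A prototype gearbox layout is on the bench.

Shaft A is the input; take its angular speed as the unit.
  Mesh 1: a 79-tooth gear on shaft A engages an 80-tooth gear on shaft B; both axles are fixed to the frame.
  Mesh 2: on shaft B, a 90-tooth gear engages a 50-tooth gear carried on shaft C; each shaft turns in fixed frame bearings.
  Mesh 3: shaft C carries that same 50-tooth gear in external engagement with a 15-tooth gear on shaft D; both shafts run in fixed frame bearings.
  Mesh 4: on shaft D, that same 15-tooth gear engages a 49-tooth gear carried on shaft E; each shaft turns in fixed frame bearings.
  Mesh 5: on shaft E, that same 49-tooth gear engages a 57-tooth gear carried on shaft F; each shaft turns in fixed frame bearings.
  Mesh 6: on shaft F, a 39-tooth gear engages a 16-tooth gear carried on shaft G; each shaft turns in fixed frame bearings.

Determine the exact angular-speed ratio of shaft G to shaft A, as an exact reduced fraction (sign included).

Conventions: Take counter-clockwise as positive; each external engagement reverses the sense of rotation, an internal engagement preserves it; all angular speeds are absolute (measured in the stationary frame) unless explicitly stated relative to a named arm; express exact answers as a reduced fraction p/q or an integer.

class = fixed-axis compound train [6 meshes; 6 ratios multiply, 6 sense flips]
mesh 1 [79T→80T]: running ratio 79/80, sense −
mesh 2 [90T→50T]: running ratio 711/400, sense +
mesh 3 [50T→15T]: running ratio 237/40, sense −
mesh 4 [15T→49T]: running ratio 711/392, sense +
mesh 5 [49T→57T]: running ratio 237/152, sense −
mesh 6 [39T→16T]: running ratio 9243/2432, sense +
ω_out/ω_in = 9243/2432

9243/2432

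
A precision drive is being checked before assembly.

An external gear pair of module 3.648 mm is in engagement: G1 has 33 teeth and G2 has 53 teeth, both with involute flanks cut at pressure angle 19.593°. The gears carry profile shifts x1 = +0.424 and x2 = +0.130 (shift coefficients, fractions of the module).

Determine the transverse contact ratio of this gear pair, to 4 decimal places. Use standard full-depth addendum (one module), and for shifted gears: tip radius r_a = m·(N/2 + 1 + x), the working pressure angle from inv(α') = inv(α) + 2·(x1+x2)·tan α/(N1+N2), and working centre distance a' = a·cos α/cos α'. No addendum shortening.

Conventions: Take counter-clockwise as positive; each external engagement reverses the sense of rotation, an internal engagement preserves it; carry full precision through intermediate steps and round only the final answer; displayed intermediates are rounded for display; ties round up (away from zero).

class = single-mesh tooth geometry [involute pair 33T × 53T, m = 3.648]
base radii: r_b1 = 56.706789, r_b2 = 91.074539
tip radii: r_a1 = 65.386752, r_a2 = 100.794240
inv(α') = inv(19.593°) + 2·(+0.424+0.130)·tan α/(33+53) = 0.01856988  ⇒  α' = 21.46493°
a' = a·cos α / cos α' = 156.8640·cos 19.593°/cos 21.46493° = 158.795079
action lengths: √(r_a1²−r_b1²) = 32.554070, √(r_a2²−r_b2²) = 43.184570
base pitch p_b = π·m·cos α = 10.796947
CR = (32.554070 + 43.184570 − 158.795079·sin 21.46493°)/10.796947 = 1.632915
contact ratio ≈ 1.6329

1.6329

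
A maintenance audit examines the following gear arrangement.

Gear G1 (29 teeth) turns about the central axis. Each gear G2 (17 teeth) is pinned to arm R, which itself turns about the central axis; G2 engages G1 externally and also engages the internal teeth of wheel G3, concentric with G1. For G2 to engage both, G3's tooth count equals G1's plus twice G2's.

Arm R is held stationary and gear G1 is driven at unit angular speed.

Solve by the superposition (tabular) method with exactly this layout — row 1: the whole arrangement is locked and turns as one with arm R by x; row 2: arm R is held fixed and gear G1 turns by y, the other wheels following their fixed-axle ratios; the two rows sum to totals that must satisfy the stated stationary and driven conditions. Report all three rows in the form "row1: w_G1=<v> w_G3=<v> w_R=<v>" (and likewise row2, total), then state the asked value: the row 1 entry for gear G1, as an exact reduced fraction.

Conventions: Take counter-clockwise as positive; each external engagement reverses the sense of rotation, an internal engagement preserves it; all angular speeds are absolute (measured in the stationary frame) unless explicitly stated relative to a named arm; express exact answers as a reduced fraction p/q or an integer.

row1: w_G1=0 w_G3=0 w_R=0
row2: w_G1=1 w_G3=-29/63 w_R=0
total: w_G1=1 w_G3=-29/63 w_R=0
asked value: 0

class = planetary set [G3 = 29+2·17 = 63; Willis about the carrier]
row 1 (train locked, turned with arm): all members turn x
row 2 (arm held, sun turns y): ω_ring = −(29/63)·y, ω_arm = 0
boundary: total ω_arm = x = 0 and total ω_sun = x + y = 1  ⇒  y = 1, x = 0
row 2 ring = −(29/63)·1 = -29/63
totals (row 1 + row 2): sun 0 + 1 = 1, ring 0 + (-29/63) = -29/63, arm 0 + 0 = 0
asked cell (row1, sun) = 0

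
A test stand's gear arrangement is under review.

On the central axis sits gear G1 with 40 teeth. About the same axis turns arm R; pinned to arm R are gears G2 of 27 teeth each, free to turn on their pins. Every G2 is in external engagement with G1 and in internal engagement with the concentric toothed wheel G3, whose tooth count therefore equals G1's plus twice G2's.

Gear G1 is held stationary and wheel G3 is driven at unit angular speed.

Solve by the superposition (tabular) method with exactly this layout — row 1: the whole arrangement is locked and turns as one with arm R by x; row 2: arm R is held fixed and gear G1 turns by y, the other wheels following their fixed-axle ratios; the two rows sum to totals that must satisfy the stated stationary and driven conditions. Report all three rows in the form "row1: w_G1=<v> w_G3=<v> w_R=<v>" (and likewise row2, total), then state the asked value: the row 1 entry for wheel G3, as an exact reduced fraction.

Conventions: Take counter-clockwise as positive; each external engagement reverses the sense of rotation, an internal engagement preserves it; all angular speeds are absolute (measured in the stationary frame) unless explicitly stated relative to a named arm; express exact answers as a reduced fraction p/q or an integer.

topology: planetary set — G1 40T / G2 27T / G3 94T, arm = carrier (Willis)
superposition row 1 [locked train]: every member turns x
row 2 — arm fixed, fixed-axis ratios: sun y, ring −(40/94)·y, arm 0
boundary: total ω_sun = x + y = 0 and total ω_ring = x − (40/94)·y = 1  ⇒  y = -47/67, x = 47/67
row 2 ring = −(40/94)·(-47/67) = 20/67
totals (row 1 + row 2): sun 47/67 + (-47/67) = 0, ring 47/67 + 20/67 = 1, arm 47/67 + 0 = 47/67
asked cell (row1, ring) = 47/67

row1: w_G1=47/67 w_G3=47/67 w_R=47/67
row2: w_G1=-47/67 w_G3=20/67 w_R=0
total: w_G1=0 w_G3=1 w_R=47/67
asked value: 47/67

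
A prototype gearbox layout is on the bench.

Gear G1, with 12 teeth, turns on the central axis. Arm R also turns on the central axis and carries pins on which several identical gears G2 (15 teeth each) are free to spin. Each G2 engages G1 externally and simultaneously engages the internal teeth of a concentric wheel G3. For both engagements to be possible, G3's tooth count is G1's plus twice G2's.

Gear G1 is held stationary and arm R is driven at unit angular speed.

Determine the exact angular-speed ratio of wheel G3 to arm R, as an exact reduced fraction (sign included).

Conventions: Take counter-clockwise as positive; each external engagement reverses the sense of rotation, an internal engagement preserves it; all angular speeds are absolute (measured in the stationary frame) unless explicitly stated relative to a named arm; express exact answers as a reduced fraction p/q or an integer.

9/7

class = planetary set [G3 = 12+2·15 = 42; Willis about the carrier]
ring teeth: 12 + 2·15 = 42
12(ω_sun−ω_arm) = −42(ω_ring−ω_arm),  ω_sun = 0, ω_arm = 1
ω_ring = 1 − (12/42)(0−1) = 9/7
ω_out/ω_in = 9/7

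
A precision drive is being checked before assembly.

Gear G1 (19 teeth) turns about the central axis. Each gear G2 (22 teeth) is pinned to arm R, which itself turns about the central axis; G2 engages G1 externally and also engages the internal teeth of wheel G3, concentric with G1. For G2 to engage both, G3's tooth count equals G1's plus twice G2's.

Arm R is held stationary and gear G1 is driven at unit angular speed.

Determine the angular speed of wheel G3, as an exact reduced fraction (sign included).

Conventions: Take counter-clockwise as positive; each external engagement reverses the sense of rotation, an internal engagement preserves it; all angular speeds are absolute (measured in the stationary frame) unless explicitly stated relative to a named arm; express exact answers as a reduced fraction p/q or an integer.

-19/63

planetary set (19T centre, 22T on arm, 63T internal) — Willis relation
ring teeth: 19 + 2·22 = 63
19(ω_sun−ω_arm) = −63(ω_ring−ω_arm),  ω_arm = 0, ω_sun = 1
ω_ring = 0 − (19/63)(1−0) = -19/63
exact speed ratio = -19/63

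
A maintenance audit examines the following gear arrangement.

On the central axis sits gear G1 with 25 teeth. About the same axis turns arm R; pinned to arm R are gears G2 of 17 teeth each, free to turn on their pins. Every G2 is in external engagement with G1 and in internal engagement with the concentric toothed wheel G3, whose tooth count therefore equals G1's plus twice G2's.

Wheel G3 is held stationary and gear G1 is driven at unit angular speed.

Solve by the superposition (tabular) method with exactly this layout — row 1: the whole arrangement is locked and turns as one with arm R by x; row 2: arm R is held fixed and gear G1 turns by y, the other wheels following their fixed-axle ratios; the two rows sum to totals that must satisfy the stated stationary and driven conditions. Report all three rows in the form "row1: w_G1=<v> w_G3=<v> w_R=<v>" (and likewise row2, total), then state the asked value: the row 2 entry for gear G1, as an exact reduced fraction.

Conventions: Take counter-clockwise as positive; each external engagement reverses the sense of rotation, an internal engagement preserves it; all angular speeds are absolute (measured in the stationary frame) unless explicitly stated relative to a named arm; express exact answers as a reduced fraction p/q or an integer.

planetary set (25T centre, 17T on arm, 59T internal) — Willis relation
row 1 — lock + rotate with arm: ω_sun = ω_ring = ω_arm = x
superposition row 2 [arm held]: sun y, ring −(25/59)·y, arm 0
boundary: total ω_ring = x − (25/59)·y = 0 and total ω_sun = x + y = 1  ⇒  y = 59/84, x = 25/84
row 2 ring = −(25/59)·59/84 = -25/84
totals (row 1 + row 2): sun 25/84 + 59/84 = 1, ring 25/84 + (-25/84) = 0, arm 25/84 + 0 = 25/84
asked cell (row2, sun) = 59/84

row1: w_G1=25/84 w_G3=25/84 w_R=25/84
row2: w_G1=59/84 w_G3=-25/84 w_R=0
total: w_G1=1 w_G3=0 w_R=25/84
asked value: 59/84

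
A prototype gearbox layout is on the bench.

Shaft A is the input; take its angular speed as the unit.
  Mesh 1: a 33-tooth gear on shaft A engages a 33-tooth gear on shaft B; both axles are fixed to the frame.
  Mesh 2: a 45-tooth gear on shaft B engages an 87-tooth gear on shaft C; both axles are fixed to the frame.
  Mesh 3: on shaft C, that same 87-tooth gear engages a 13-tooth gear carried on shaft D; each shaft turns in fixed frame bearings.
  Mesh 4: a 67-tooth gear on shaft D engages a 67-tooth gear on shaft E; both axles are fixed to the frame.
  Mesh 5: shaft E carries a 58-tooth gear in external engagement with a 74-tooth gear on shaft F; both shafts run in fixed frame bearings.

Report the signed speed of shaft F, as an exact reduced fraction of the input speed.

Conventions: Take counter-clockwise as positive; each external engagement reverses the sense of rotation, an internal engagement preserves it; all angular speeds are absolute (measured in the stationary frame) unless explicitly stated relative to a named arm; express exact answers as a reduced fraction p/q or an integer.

-1305/481

5-mesh fixed-axis compound train (all bearings frame-fixed)
mesh 1 [33T→33T]: |ω|/ω_in = 1×33/33 = 1, sense flips to −
mesh 2 [45T→87T]: |ω|/ω_in = 1×45/87 = 15/29, sense flips to +
mesh 3 [87T→13T]: |ω|/ω_in = (15/29)×87/13 = 45/13, sense flips to −
mesh 4 [67T→67T]: |ω|/ω_in = (45/13)×67/67 = 45/13, sense flips to +
mesh 5 [58T→74T]: |ω|/ω_in = (45/13)×58/74 = 1305/481, sense flips to −
signed output speed (× input speed) = -1305/481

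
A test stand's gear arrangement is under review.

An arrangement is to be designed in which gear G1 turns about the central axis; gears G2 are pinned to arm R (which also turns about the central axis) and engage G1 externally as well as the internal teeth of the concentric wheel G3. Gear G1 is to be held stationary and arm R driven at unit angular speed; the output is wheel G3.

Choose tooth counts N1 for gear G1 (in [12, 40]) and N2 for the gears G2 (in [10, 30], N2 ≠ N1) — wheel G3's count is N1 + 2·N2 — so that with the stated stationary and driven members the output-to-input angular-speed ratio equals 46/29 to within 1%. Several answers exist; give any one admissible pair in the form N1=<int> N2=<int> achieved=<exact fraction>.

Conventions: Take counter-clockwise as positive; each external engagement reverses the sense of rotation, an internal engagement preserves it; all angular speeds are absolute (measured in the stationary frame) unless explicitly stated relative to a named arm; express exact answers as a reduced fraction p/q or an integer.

design class (target 46/29): planetary set
Willis with ω_sun = 0: ω_ring/ω_arm = (N1+N3)/N3; set equal to 46/29  ⇒  N3/N1 = 1/(46/29 − 1) = 29/17
N3 = N1 + 2·N2  ⇒  N2/N1 = (N3/N1 − 1)/2 = (29/17 − 1)/2 = 6/17
smallest multiple with N1 ≥ 12 and N2 ≥ 10: k = 2  ⇒  N1 = 2·17 = 34, N2 = 2·6 = 12 (N1 ≤ 40, N2 ≤ 30, N2 ≠ N1 ✓), N3 = 34 + 2·12 = 58
check: (N1+N3)/N3 with N1 = 34, N3 = 58 gives 46/29; |achieved − target| = 0 ≤ 23/1450 ✓

N1=34 N2=12 achieved=46/29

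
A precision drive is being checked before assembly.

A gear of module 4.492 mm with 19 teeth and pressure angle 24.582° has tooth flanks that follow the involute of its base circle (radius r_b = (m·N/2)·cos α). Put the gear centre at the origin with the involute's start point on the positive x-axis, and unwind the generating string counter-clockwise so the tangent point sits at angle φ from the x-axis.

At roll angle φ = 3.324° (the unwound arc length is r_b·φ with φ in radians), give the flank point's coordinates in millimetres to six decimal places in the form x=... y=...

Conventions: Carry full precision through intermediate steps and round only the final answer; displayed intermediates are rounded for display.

topology: single-mesh involute geometry — m = 4.492, N = 19
pitch radius r_p = m·N/2 = 4.492·19/2 = 42.674000
base radius r_b = r_p·cos α = 42.674000·cos 24.582° = 38.806321
roll angle φ = 3.324° = 0.05801474 rad
x = r_b·(cos φ + φ·sin φ) = 38.871571
y = r_b·(sin φ − φ·cos φ) = 0.002525

x=38.871571 y=0.002525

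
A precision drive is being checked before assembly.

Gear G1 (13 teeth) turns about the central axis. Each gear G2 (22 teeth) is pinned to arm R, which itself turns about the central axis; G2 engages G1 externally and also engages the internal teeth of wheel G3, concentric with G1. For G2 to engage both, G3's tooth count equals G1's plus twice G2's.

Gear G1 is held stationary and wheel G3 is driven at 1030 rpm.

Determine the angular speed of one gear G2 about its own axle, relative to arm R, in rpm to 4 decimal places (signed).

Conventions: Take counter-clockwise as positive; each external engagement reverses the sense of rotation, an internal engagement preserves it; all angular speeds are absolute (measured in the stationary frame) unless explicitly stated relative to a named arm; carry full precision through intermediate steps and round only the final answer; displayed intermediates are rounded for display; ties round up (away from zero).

+495.6039 rpm

recognized (axles ride arm R): planetary set, 13/22/57 teeth
normalise by the input: solve with ω_ring = 1, then scale by 1030 rpm
ring teeth: 13 + 2·22 = 57
13(ω_sun−ω_arm) = −57(ω_ring−ω_arm),  ω_sun = 0, ω_ring = 1
13(0−ω_arm) = −57(1−ω_arm)  ⇒  70·ω_arm = 57  ⇒  ω_arm = 57/70
sun–planet mesh: 13·(0−57/70) = −22·(ω_p−ω_arm)  ⇒  ω_p−ω_arm = 741/1540
scale: ω_p−ω_arm = 741/1540 × 1030 rpm = +495.6039 rpm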